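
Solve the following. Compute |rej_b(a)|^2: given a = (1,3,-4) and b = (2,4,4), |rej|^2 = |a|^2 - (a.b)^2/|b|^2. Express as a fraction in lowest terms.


|a|^2 = 1^2 + 3^2 + (-4)^2 = 26
|b|^2 = 2^2 + 4^2 + 4^2 = 36
a . b = 1*2 + 3*4 + (-4)*4 = -2
(a.b)^2 = (-2)^2 = 4
|rej|^2 = 26 - 4/36
= (936 - 4)/36
= 932/36
In lowest terms: 233/9


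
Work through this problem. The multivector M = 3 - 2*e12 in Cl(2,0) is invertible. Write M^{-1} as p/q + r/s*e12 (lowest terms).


M = 3 - 2*e12, where e12^2 = -1.
Since M commutes with its reverse ~M = a - b*e12, M * ~M = a^2 - b^2*e12^2 = a^2 + b^2.
So M^{-1} = ~M / (a^2 + b^2) = (a - b*e12)/(a^2 + b^2).
a^2 + b^2 = 9 + 4 = 13
Scalar part = 3/13 = 3/13
Bivector coeff = 2/13 = 2/13
M^{-1} = 3/13 + 2/13*e12


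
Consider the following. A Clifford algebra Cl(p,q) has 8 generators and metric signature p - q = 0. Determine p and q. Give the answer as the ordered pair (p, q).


We need p + q = 8 and p - q = 0.
Adding: 2p = 8 + 0 = 8, so p = 4.
Then q = 8 - 4 = 4.
(p, q) = (4, 4)


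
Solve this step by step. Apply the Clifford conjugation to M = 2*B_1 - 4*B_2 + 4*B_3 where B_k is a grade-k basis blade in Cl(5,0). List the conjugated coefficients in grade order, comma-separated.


Clifford conjugate sign for grade k: (-1)^(k(k+1)/2)
Grade 1: (-1)^(1*2/2) = (-1)^1 = -1, coeff 2 -> -2
Grade 2: (-1)^(2*3/2) = (-1)^3 = -1, coeff -4 -> 4
Grade 3: (-1)^(3*4/2) = (-1)^6 = 1, coeff 4 -> 4
Conjugated coefficients: -2, 4, 4


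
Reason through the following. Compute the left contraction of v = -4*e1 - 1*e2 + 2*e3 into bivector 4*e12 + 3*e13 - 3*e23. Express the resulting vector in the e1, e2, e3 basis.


Left contraction v _| B = <vB>_1 (grade-1 part of the geometric product vB).
Using e1_|e12 = e2, e2_|e12 = -e1, e1_|e13 = e3, e3_|e13 = -e1, e2_|e23 = e3, e3_|e23 = -e2:
e1 coeff: -v2*b12 - v3*b13 = -(-1)*(4) - (2)*(3) = -2
e2 coeff: v1*b12 - v3*b23 = (-4)*(4) - (2)*(-3) = -10
e3 coeff: v1*b13 + v2*b23 = (-4)*(3) + (-1)*(-3) = -9
v _| B = -2*e1 - 10*e2 - 9*e3


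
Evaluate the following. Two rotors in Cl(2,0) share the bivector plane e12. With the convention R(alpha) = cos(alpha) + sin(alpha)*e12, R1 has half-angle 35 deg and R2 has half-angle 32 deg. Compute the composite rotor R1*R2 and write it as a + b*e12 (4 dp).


Same-plane rotors commute and their half-angles add:
R1*R2 = cos(a1 + a2) + sin(a1 + a2)*e12.
a1 + a2 = 35 + 32 = 67 deg
cos(67 deg) = 0.3907
sin(67 deg) = 0.9205
R1*R2 = 0.3907 + 0.9205*e12


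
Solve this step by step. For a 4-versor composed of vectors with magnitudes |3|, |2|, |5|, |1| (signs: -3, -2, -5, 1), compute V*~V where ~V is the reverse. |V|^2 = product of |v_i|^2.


Each vector v_i has |v_i|^2 = s_i^2
Squared scales: (-3)^2 = 9, (-2)^2 = 4, (-5)^2 = 25, 1^2 = 1
|V|^2 = 9 * 4 * 25 * 1
= 900


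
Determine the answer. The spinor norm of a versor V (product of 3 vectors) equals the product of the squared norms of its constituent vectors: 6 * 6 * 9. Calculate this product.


Spinor norm N(V) = |v1|^2 * |v2|^2 * ... * |v3|^2
= 6 * 6 * 9
Running product: 6, 36, 324
N(V) = 324


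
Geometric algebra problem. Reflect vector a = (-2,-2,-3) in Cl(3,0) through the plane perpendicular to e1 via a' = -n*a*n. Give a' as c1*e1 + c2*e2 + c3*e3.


Reflection formula: a' = -n*a*n, with n = e1 (unit vector, n^2 = 1).
For reflection through hyperplane perp to e1:
The component along e1 flips sign, others stay.
a = (-2, -2, -3)
a' = (2, -2, -3)
a' = 2*e1 - 2*e2 - 3*e3


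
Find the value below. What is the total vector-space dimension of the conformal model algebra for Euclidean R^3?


The conformal model of R^3 uses Cl(4,1): the 3 Euclidean generators plus two extra orthogonal generators e+ (e+^2 = +1) and e- (e-^2 = -1), from which the null vectors e0, einf are built.
Number of generators m = 3 + 2 = 5.
dim Cl(p,q) = 2^m = 2^5 = 32


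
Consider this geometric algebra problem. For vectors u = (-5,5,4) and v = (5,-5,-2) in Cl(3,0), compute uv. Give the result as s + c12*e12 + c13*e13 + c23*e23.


In Cl(3,0): e_i^2 = 1, e_ie_j = -e_je_i for i != j.
Scalar part = u . v = (-5)*5 + 5*(-5) + 4*(-2)
= -25 + (-25) + (-8) = -58
e12 coeff = (-5)*(-5) - 5*5 = 25 - 25 = 0
e13 coeff = (-5)*(-2) - 4*5 = 10 - 20 = -10
e23 coeff = 5*(-2) - 4*(-5) = -10 - (-20) = 10
uv = -58 + 0*e12 - 10*e13 + 10*e23


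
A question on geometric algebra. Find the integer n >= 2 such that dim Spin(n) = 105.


dim Spin(n) = dim so(n) = n(n-1)/2.
Solve n(n-1)/2 = 105, i.e. n^2 - n - 210 = 0.
Discriminant = 1 + 8*105 = 841
n = (1 + sqrt(841))/2 = (1 + 29)/2 = 15


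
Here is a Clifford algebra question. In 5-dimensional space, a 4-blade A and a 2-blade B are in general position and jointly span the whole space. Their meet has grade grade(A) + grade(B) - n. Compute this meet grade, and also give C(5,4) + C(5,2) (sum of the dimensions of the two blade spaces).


Meet grade = grade(A) + grade(B) - n
= 4 + 2 - 5 = 1
C(5,4) = 5
C(5,2) = 10
dim_A + dim_B = 5 + 10 = 15


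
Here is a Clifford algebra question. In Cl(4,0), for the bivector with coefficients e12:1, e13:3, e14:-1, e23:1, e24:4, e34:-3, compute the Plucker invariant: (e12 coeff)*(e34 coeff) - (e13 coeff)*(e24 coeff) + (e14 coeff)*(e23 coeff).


Plucker relation: af - be + cd
a*f = 1*(-3) = -3
b*e = 3*4 = 12
c*d = (-1)*1 = -1
af - be + cd = -3 - 12 + (-1)
= -16


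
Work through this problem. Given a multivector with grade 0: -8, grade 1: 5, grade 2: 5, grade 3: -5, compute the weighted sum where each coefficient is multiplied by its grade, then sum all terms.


Grade-weighted sum = sum of grade_k * coefficient_k
0*(-8) = 0
1*5 = 5
2*5 = 10
3*(-5) = -15
Total = 0 + 5 + 10 + (-15) = 0


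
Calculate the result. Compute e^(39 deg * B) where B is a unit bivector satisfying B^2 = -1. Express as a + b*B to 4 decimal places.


For a unit bivector B with B^2 = -1, the exponential series gives
e^(theta*B) = cos(theta) + sin(theta)*B (the GA analogue of Euler's formula).
theta = 39 degrees = 0.680678 rad
cos(39 deg) = 0.7771
sin(39 deg) = 0.6293
exp(theta*B) = 0.7771 + 0.6293*B


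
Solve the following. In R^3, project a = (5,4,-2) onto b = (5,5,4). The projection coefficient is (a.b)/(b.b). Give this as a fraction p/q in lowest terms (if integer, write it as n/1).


Projection coefficient = (a . b) / (b . b)
a . b = 5*5 + 4*5 + (-2)*4
= 25 + 20 + (-8) = 37
b . b = 5^2 + 5^2 + 4^2
= 25 + 25 + 16 = 66
Coefficient = 37/66
In lowest terms: 37/66


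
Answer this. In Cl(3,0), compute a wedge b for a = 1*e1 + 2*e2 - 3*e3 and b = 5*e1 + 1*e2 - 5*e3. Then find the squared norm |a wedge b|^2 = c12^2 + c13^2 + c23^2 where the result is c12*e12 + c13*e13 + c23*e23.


a wedge b = (a1*b2 - a2*b1)*e12 + (a1*b3 - a3*b1)*e13 + (a2*b3 - a3*b2)*e23
e12 coeff: 1*1 - 2*5 = 1 - 10 = -9
e13 coeff: 1*(-5) - (-3)*5 = -5 - (-15) = 10
e23 coeff: 2*(-5) - (-3)*1 = -10 - (-3) = -7
|a wedge b|^2 = (-9)^2 + 10^2 + (-7)^2
= 81 + 100 + 49
= 230


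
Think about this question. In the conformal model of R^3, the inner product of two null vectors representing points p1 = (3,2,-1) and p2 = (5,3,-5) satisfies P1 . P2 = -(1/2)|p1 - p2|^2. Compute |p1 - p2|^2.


p1 - p2 = (-2, -1, 4)
|p1 - p2|^2 = (-2)^2 + (-1)^2 + 4^2
= 4 + 1 + 16
= 21


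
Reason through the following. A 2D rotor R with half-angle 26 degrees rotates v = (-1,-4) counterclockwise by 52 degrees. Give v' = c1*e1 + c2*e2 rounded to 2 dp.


Rotor R = cos(26deg) - sin(26deg)*e12
Rotation angle theta = 2 * 26 = 52 degrees
v' = R*v*~R rotates v by theta.
cos(52deg) = 0.6157, sin(52deg) = 0.7880
v'_1 = -1*cos(52deg) - (-4)*sin(52deg)
= -1*0.6157 - (-4)*0.7880
= 2.54
v'_2 = -1*sin(52deg) + (-4)*cos(52deg)
= -1*0.7880 + (-4)*0.6157
= -3.25
v' = 2.54*e1 - 3.25*e2


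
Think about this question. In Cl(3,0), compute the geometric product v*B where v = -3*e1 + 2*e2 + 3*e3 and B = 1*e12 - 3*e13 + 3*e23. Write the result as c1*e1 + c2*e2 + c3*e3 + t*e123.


vB has grade-1 (vector) and grade-3 (trivector) parts: vB = (v _| B) + (v ^ B).
Vector part <vB>_1:
  e1: -v2*b12 - v3*b13 = -(2)*(1) - (3)*(-3) = 7
  e2: v1*b12 - v3*b23 = (-3)*(1) - (3)*(3) = -12
  e3: v1*b13 + v2*b23 = (-3)*(-3) + (2)*(3) = 15
Trivector part <vB>_3:
  e123: v1*b23 - v2*b13 + v3*b12 = (-3)*(3) - (2)*(-3) + (3)*(1) = 0
vB = 7*e1 - 12*e2 + 15*e3 + 0*e123


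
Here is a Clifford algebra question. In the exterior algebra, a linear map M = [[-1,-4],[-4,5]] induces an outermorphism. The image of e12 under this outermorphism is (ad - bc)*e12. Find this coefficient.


The outermorphism of a linear map f sends e1^e2 to f(e1)^f(e2).
f(e1) = -1*e1 - 4*e2
f(e2) = -4*e1 + 5*e2
f(e1) ^ f(e2) = (-1*e1 - 4*e2) ^ (-4*e1 + 5*e2)
= (-1)*5*e12 + (-4)*(-4)*e21
= (-5 - 16)*e12
= -21*e12
Coefficient = -21


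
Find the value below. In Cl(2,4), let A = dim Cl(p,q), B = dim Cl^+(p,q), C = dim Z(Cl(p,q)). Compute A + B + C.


n = 2 + 4 = 6
Total dim = 2^6 = 64
Even subalgebra dim = 2^5 = 32
n is even, so center dim = 1
Sum = 64 + 32 + 1 = 97


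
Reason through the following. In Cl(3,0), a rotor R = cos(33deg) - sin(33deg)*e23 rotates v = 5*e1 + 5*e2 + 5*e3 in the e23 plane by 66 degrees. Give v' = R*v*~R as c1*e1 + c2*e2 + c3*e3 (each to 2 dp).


Rotor R = cos(33deg) - sin(33deg)*e23
Rotation angle theta = 2 * 33 = 66 degrees in the e23 plane (e2 -> e3).
The component perpendicular to the plane (e1) is invariant: v'_1 = v1 = 5.00
cos(66deg) = 0.4067, sin(66deg) = 0.9135
v'_2 = v2*cos(theta) - v3*sin(theta) = 5*0.4067 - 5*0.9135 = -2.53
v'_3 = v2*sin(theta) + v3*cos(theta) = 5*0.9135 + 5*0.4067 = 6.60
v' = 5.00*e1 - 2.53*e2 + 6.60*e3


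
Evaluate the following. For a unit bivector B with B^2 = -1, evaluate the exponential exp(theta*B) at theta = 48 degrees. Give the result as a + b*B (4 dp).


For a unit bivector B with B^2 = -1, the exponential series gives
e^(theta*B) = cos(theta) + sin(theta)*B (the GA analogue of Euler's formula).
theta = 48 degrees = 0.837758 rad
cos(48 deg) = 0.6691
sin(48 deg) = 0.7431
exp(theta*B) = 0.6691 + 0.7431*B


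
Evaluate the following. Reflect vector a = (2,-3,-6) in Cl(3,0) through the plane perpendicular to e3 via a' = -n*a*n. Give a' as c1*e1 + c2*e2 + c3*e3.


Reflection formula: a' = -n*a*n, with n = e3 (unit vector, n^2 = 1).
For reflection through hyperplane perp to e3:
The component along e3 flips sign, others stay.
a = (2, -3, -6)
a' = (2, -3, 6)
a' = 2*e1 - 3*e2 + 6*e3


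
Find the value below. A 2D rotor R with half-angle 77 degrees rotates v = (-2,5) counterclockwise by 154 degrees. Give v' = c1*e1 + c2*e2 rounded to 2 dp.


Rotor R = cos(77deg) - sin(77deg)*e12
Rotation angle theta = 2 * 77 = 154 degrees
v' = R*v*~R rotates v by theta.
cos(154deg) = -0.8988, sin(154deg) = 0.4384
v'_1 = -2*cos(154deg) - 5*sin(154deg)
= -2*(-0.8988) - 5*0.4384
= -0.39
v'_2 = -2*sin(154deg) + 5*cos(154deg)
= -2*0.4384 + 5*(-0.8988)
= -5.37
v' = -0.39*e1 - 5.37*e2


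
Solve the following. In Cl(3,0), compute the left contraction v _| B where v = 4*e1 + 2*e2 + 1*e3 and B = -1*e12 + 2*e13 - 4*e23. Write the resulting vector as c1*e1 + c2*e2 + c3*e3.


Left contraction v _| B = <vB>_1 (grade-1 part of the geometric product vB).
Using e1_|e12 = e2, e2_|e12 = -e1, e1_|e13 = e3, e3_|e13 = -e1, e2_|e23 = e3, e3_|e23 = -e2:
e1 coeff: -v2*b12 - v3*b13 = -(2)*(-1) - (1)*(2) = 0
e2 coeff: v1*b12 - v3*b23 = (4)*(-1) - (1)*(-4) = 0
e3 coeff: v1*b13 + v2*b23 = (4)*(2) + (2)*(-4) = 0
v _| B = 0*e1 + 0*e2 + 0*e3


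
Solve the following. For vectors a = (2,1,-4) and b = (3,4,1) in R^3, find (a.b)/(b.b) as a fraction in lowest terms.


Projection coefficient = (a . b) / (b . b)
a . b = 2*3 + 1*4 + (-4)*1
= 6 + 4 + (-4) = 6
b . b = 3^2 + 4^2 + 1^2
= 9 + 16 + 1 = 26
Coefficient = 6/26
In lowest terms: 3/13


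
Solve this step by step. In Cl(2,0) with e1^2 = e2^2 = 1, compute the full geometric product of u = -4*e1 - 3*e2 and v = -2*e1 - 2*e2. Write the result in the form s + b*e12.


Expand: (-4*e1 - 3*e2)(-2*e1 - 2*e2)
= (-4)*(-2)*e1e1 + (-4)*(-2)*e1e2 + (-3)*(-2)*e2e1 + (-3)*(-2)*e2e2
Using e1^2 = e2^2 = 1, e2e1 = -e1e2:
Scalar part s = (-4)*(-2) + (-3)*(-2) = 8 + 6 = 14
Bivector part b = (-4)*(-2) - (-3)*(-2) = 8 - 6 = 2
uv = 14 + 2*e12


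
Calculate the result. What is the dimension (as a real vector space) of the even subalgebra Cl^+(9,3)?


Even subalgebra dimension = 2^(n-1)
n = 9 + 3 = 12
2^(12 - 1) = 2^11 = 2048
Verification: sum of C(12,k) for even k = 1 + 66 + 495 + 924 + 495 + 66 + 1 = 2048
Result = 2048


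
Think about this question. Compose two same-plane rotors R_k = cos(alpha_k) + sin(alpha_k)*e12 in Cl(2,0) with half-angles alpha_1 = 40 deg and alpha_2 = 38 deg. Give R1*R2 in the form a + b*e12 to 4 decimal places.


Same-plane rotors commute and their half-angles add:
R1*R2 = cos(a1 + a2) + sin(a1 + a2)*e12.
a1 + a2 = 40 + 38 = 78 deg
cos(78 deg) = 0.2079
sin(78 deg) = 0.9781
R1*R2 = 0.2079 + 0.9781*e12


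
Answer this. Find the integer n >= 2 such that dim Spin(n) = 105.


dim Spin(n) = dim so(n) = n(n-1)/2.
Solve n(n-1)/2 = 105, i.e. n^2 - n - 210 = 0.
Discriminant = 1 + 8*105 = 841
n = (1 + sqrt(841))/2 = (1 + 29)/2 = 15


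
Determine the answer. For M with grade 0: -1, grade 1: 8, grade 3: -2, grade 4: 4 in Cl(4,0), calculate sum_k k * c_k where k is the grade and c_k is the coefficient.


Grade-weighted sum = sum of grade_k * coefficient_k
0*(-1) = 0
1*8 = 8
3*(-2) = -6
4*4 = 16
Total = 0 + 8 + (-6) + 16 = 18


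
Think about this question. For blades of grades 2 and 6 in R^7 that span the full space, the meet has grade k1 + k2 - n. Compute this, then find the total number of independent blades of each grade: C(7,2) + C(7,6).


Meet grade = grade(A) + grade(B) - n
= 2 + 6 - 7 = 1
C(7,2) = 21
C(7,6) = 7
dim_A + dim_B = 21 + 7 = 28


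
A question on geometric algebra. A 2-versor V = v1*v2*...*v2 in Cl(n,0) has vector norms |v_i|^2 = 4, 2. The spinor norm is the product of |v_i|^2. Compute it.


Spinor norm N(V) = |v1|^2 * |v2|^2 * ... * |v2|^2
= 4 * 2
Running product: 4, 8
N(V) = 8


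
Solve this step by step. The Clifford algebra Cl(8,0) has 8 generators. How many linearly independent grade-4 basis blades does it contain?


Number of grade-k basis blades in Cl(p,q) with n = p + q is C(n, k).
n = 8 + 0 = 8
C(8, 4) = 8! / (4! * 4!)
= 40320 / (24 * 24)
= 70


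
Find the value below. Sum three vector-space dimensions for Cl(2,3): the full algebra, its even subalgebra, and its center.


n = 2 + 3 = 5
Total dim = 2^5 = 32
Even subalgebra dim = 2^4 = 16
n is odd, so center dim = 2
Sum = 32 + 16 + 2 = 50


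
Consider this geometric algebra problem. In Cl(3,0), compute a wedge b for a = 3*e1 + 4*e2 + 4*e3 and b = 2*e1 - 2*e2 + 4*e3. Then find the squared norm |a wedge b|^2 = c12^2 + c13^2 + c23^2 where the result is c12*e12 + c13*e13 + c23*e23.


a wedge b = (a1*b2 - a2*b1)*e12 + (a1*b3 - a3*b1)*e13 + (a2*b3 - a3*b2)*e23
e12 coeff: 3*(-2) - 4*2 = -6 - 8 = -14
e13 coeff: 3*4 - 4*2 = 12 - 8 = 4
e23 coeff: 4*4 - 4*(-2) = 16 - (-8) = 24
|a wedge b|^2 = (-14)^2 + 4^2 + 24^2
= 196 + 16 + 576
= 788


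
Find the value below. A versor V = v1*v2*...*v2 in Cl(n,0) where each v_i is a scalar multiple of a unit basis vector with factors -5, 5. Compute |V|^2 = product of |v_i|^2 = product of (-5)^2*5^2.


Each vector v_i has |v_i|^2 = s_i^2
Squared scales: (-5)^2 = 25, 5^2 = 25
|V|^2 = 25 * 25
= 625


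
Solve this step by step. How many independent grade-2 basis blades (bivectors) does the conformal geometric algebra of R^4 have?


The conformal model of R^4 uses Cl(5,1) with m = 4 + 2 = 6 generators.
Number of grade-2 blades = C(m, 2) = C(6, 2)
= 6*5/2 = 15


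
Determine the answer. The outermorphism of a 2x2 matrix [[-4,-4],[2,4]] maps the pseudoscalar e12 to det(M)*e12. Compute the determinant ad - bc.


The outermorphism of a linear map f sends e1^e2 to f(e1)^f(e2).
f(e1) = -4*e1 + 2*e2
f(e2) = -4*e1 + 4*e2
f(e1) ^ f(e2) = (-4*e1 + 2*e2) ^ (-4*e1 + 4*e2)
= (-4)*4*e12 + 2*(-4)*e21
= (-16 - (-8))*e12
= -8*e12
Coefficient = -8


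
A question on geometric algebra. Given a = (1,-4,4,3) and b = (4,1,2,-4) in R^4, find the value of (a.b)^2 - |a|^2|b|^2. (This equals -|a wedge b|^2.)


a . b = 1*4 + (-4)*1 + 4*2 + 3*(-4)
= 4 + (-4) + 8 + (-12) = -4
|a|^2 = 1^2 + (-4)^2 + 4^2 + 3^2 = 42
|b|^2 = 4^2 + 1^2 + 2^2 + (-4)^2 = 37
(a.b)^2 = (-4)^2 = 16
|a|^2 * |b|^2 = 42 * 37 = 1554
Result = 16 - 1554 = -1538


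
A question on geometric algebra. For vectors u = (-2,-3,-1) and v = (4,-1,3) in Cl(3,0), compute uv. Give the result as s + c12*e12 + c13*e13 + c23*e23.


In Cl(3,0): e_i^2 = 1, e_ie_j = -e_je_i for i != j.
Scalar part = u . v = (-2)*4 + (-3)*(-1) + (-1)*3
= -8 + 3 + (-3) = -8
e12 coeff = (-2)*(-1) - (-3)*4 = 2 - (-12) = 14
e13 coeff = (-2)*3 - (-1)*4 = -6 - (-4) = -2
e23 coeff = (-3)*3 - (-1)*(-1) = -9 - 1 = -10
uv = -8 + 14*e12 - 2*e13 - 10*e23


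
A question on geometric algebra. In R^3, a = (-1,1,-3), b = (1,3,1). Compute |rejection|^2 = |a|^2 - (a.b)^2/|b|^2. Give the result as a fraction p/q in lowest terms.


|a|^2 = (-1)^2 + 1^2 + (-3)^2 = 11
|b|^2 = 1^2 + 3^2 + 1^2 = 11
a . b = (-1)*1 + 1*3 + (-3)*1 = -1
(a.b)^2 = (-1)^2 = 1
|rej|^2 = 11 - 1/11
= (121 - 1)/11
= 120/11
In lowest terms: 120/11


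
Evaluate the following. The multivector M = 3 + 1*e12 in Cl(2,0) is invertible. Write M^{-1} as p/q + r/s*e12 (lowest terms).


M = 3 + 1*e12, where e12^2 = -1.
Since M commutes with its reverse ~M = a - b*e12, M * ~M = a^2 - b^2*e12^2 = a^2 + b^2.
So M^{-1} = ~M / (a^2 + b^2) = (a - b*e12)/(a^2 + b^2).
a^2 + b^2 = 9 + 1 = 10
Scalar part = 3/10 = 3/10
Bivector coeff = -1/10 = -1/10
M^{-1} = 3/10 - 1/10*e12


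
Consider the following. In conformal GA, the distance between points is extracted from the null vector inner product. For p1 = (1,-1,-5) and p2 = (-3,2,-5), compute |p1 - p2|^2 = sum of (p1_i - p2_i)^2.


p1 - p2 = (4, -3, 0)
|p1 - p2|^2 = 4^2 + (-3)^2 + 0^2
= 16 + 9 + 0
= 25


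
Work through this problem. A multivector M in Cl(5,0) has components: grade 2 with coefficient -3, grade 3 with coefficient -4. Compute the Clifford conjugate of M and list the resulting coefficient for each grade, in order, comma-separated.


Clifford conjugate sign for grade k: (-1)^(k(k+1)/2)
Grade 2: (-1)^(2*3/2) = (-1)^3 = -1, coeff -3 -> 3
Grade 3: (-1)^(3*4/2) = (-1)^6 = 1, coeff -4 -> -4
Conjugated coefficients: 3, -4


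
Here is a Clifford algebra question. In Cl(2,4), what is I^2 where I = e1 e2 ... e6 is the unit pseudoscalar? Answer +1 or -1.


The pseudoscalar I = e1...e_n (product of all n generators) of Cl(p,q) satisfies I^2 = (-1)^(q + n(n-1)/2).
p = 2, q = 4, n = p + q = 6
n(n-1)/2 = 6 * 5 / 2 = 15
Exponent = q + n(n-1)/2 = 4 + 15 = 19
I^2 = (-1)^19 = -1


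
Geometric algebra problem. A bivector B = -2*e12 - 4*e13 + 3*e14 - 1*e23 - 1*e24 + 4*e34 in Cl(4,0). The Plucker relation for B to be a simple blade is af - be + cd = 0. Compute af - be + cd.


Plucker relation: af - be + cd
a*f = (-2)*4 = -8
b*e = (-4)*(-1) = 4
c*d = 3*(-1) = -3
af - be + cd = -8 - 4 + (-3)
= -15


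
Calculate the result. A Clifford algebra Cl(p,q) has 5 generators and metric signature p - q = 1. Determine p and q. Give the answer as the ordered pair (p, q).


We need p + q = 5 and p - q = 1.
Adding: 2p = 5 + 1 = 6, so p = 3.
Then q = 5 - 3 = 2.
(p, q) = (3, 2)


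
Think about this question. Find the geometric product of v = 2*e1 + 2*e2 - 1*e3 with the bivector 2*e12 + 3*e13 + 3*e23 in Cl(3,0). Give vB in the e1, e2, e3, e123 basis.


vB has grade-1 (vector) and grade-3 (trivector) parts: vB = (v _| B) + (v ^ B).
Vector part <vB>_1:
  e1: -v2*b12 - v3*b13 = -(2)*(2) - (-1)*(3) = -1
  e2: v1*b12 - v3*b23 = (2)*(2) - (-1)*(3) = 7
  e3: v1*b13 + v2*b23 = (2)*(3) + (2)*(3) = 12
Trivector part <vB>_3:
  e123: v1*b23 - v2*b13 + v3*b12 = (2)*(3) - (2)*(3) + (-1)*(2) = -2
vB = -1*e1 + 7*e2 + 12*e3 - 2*e123


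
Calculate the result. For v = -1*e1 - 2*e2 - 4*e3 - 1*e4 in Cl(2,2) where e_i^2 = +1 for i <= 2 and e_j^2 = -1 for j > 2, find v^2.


v^2 = sum of c_i^2 * e_i^2
Positive signature terms (e_i^2 = +1): (-1)^2 + (-2)^2 = 5
Negative signature terms (e_j^2 = -1): (-4)^2 + (-1)^2 = 17
v^2 = 5 - 17 = -12


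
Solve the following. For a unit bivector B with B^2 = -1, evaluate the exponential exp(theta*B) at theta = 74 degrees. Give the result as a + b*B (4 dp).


For a unit bivector B with B^2 = -1, the exponential series gives
e^(theta*B) = cos(theta) + sin(theta)*B (the GA analogue of Euler's formula).
theta = 74 degrees = 1.291544 rad
cos(74 deg) = 0.2756
sin(74 deg) = 0.9613
exp(theta*B) = 0.2756 + 0.9613*B


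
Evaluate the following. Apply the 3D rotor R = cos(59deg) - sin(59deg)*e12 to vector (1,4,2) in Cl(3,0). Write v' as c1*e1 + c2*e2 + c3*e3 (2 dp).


Rotor R = cos(59deg) - sin(59deg)*e12
Rotation angle theta = 2 * 59 = 118 degrees in the e12 plane (e1 -> e2).
The component perpendicular to the plane (e3) is invariant: v'_3 = v3 = 2.00
cos(118deg) = -0.4695, sin(118deg) = 0.8829
v'_1 = v1*cos(theta) - v2*sin(theta) = 1*(-0.4695) - 4*0.8829 = -4.00
v'_2 = v1*sin(theta) + v2*cos(theta) = 1*0.8829 + 4*(-0.4695) = -0.99
v' = -4.00*e1 - 0.99*e2 + 2.00*e3


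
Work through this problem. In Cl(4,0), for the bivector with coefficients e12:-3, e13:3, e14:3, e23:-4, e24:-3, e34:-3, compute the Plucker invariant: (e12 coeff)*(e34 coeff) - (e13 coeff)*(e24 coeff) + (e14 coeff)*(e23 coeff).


Plucker relation: af - be + cd
a*f = (-3)*(-3) = 9
b*e = 3*(-3) = -9
c*d = 3*(-4) = -12
af - be + cd = 9 - (-9) + (-12)
= 6


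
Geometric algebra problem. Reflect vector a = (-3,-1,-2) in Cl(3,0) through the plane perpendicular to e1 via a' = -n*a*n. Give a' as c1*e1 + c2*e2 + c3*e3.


Reflection formula: a' = -n*a*n, with n = e1 (unit vector, n^2 = 1).
For reflection through hyperplane perp to e1:
The component along e1 flips sign, others stay.
a = (-3, -1, -2)
a' = (3, -1, -2)
a' = 3*e1 - 1*e2 - 2*e3


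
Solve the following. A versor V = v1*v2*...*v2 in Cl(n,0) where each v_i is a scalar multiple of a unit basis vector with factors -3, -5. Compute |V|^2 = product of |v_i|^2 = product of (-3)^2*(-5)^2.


Each vector v_i has |v_i|^2 = s_i^2
Squared scales: (-3)^2 = 9, (-5)^2 = 25
|V|^2 = 9 * 25
= 225


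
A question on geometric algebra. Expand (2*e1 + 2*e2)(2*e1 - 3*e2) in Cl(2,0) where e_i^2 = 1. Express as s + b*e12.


Expand: (2*e1 + 2*e2)(2*e1 - 3*e2)
= 2*2*e1e1 + 2*(-3)*e1e2 + 2*2*e2e1 + 2*(-3)*e2e2
Using e1^2 = e2^2 = 1, e2e1 = -e1e2:
Scalar part s = 2*2 + 2*(-3) = 4 + (-6) = -2
Bivector part b = 2*(-3) - 2*2 = -6 - 4 = -10
uv = -2 - 10*e12


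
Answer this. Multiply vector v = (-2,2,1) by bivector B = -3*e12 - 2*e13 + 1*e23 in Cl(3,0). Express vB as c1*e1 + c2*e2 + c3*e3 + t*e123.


vB has grade-1 (vector) and grade-3 (trivector) parts: vB = (v _| B) + (v ^ B).
Vector part <vB>_1:
  e1: -v2*b12 - v3*b13 = -(2)*(-3) - (1)*(-2) = 8
  e2: v1*b12 - v3*b23 = (-2)*(-3) - (1)*(1) = 5
  e3: v1*b13 + v2*b23 = (-2)*(-2) + (2)*(1) = 6
Trivector part <vB>_3:
  e123: v1*b23 - v2*b13 + v3*b12 = (-2)*(1) - (2)*(-2) + (1)*(-3) = -1
vB = 8*e1 + 5*e2 + 6*e3 - 1*e123


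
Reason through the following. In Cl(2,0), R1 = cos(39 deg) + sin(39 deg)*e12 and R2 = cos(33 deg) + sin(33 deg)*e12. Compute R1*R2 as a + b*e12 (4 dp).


Same-plane rotors commute and their half-angles add:
R1*R2 = cos(a1 + a2) + sin(a1 + a2)*e12.
a1 + a2 = 39 + 33 = 72 deg
cos(72 deg) = 0.3090
sin(72 deg) = 0.9511
R1*R2 = 0.3090 + 0.9511*e12


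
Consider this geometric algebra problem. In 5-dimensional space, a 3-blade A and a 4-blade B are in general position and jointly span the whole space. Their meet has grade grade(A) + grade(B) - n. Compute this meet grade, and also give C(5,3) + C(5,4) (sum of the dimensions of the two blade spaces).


Meet grade = grade(A) + grade(B) - n
= 3 + 4 - 5 = 2
C(5,3) = 10
C(5,4) = 5
dim_A + dim_B = 10 + 5 = 15


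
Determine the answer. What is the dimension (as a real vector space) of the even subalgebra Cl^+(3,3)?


Even subalgebra dimension = 2^(n-1)
n = 3 + 3 = 6
2^(6 - 1) = 2^5 = 32
Verification: sum of C(6,k) for even k = 1 + 15 + 15 + 1 = 32
Result = 32


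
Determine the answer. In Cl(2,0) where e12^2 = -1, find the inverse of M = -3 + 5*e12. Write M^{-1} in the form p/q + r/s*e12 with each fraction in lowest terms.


M = -3 + 5*e12, where e12^2 = -1.
Since M commutes with its reverse ~M = a - b*e12, M * ~M = a^2 - b^2*e12^2 = a^2 + b^2.
So M^{-1} = ~M / (a^2 + b^2) = (a - b*e12)/(a^2 + b^2).
a^2 + b^2 = 9 + 25 = 34
Scalar part = -3/34 = -3/34
Bivector coeff = -5/34 = -5/34
M^{-1} = -3/34 - 5/34*e12


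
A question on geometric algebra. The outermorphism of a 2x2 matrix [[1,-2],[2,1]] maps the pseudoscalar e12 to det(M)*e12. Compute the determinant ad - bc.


The outermorphism of a linear map f sends e1^e2 to f(e1)^f(e2).
f(e1) = 1*e1 + 2*e2
f(e2) = -2*e1 + 1*e2
f(e1) ^ f(e2) = (1*e1 + 2*e2) ^ (-2*e1 + 1*e2)
= 1*1*e12 + 2*(-2)*e21
= (1 - (-4))*e12
= 5*e12
Coefficient = 5


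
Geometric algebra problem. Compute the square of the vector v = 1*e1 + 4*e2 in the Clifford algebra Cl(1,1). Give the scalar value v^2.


v^2 = sum of c_i^2 * e_i^2
Positive signature terms (e_i^2 = +1): 1^2 = 1
Negative signature terms (e_j^2 = -1): 4^2 = 16
v^2 = 1 - 16 = -15


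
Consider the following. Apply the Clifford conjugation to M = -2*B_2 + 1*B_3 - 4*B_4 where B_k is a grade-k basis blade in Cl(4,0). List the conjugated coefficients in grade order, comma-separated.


Clifford conjugate sign for grade k: (-1)^(k(k+1)/2)
Grade 2: (-1)^(2*3/2) = (-1)^3 = -1, coeff -2 -> 2
Grade 3: (-1)^(3*4/2) = (-1)^6 = 1, coeff 1 -> 1
Grade 4: (-1)^(4*5/2) = (-1)^10 = 1, coeff -4 -> -4
Conjugated coefficients: 2, 1, -4


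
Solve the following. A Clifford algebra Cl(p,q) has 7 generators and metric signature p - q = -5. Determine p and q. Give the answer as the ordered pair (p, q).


We need p + q = 7 and p - q = -5.
Adding: 2p = 7 + (-5) = 2, so p = 1.
Then q = 7 - 1 = 6.
(p, q) = (1, 6)


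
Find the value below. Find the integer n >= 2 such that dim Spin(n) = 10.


dim Spin(n) = dim so(n) = n(n-1)/2.
Solve n(n-1)/2 = 10, i.e. n^2 - n - 20 = 0.
Discriminant = 1 + 8*10 = 81
n = (1 + sqrt(81))/2 = (1 + 9)/2 = 5


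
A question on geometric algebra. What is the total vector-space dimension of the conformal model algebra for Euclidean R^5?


The conformal model of R^5 uses Cl(6,1): the 5 Euclidean generators plus two extra orthogonal generators e+ (e+^2 = +1) and e- (e-^2 = -1), from which the null vectors e0, einf are built.
Number of generators m = 5 + 2 = 7.
dim Cl(p,q) = 2^m = 2^7 = 128


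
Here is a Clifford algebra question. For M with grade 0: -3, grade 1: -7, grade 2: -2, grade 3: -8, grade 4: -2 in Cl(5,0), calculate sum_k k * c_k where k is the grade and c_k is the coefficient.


Grade-weighted sum = sum of grade_k * coefficient_k
0*(-3) = 0
1*(-7) = -7
2*(-2) = -4
3*(-8) = -24
4*(-2) = -8
Total = 0 + (-7) + (-4) + (-24) + (-8) = -43


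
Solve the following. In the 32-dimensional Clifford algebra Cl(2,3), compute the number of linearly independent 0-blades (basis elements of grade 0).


Number of grade-k basis blades in Cl(p,q) with n = p + q is C(n, k).
n = 2 + 3 = 5
C(5, 0) = 5! / (0! * 5!)
= 120 / (1 * 120)
= 1


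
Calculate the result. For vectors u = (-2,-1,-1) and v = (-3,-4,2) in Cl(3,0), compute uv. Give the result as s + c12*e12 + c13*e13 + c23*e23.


In Cl(3,0): e_i^2 = 1, e_ie_j = -e_je_i for i != j.
Scalar part = u . v = (-2)*(-3) + (-1)*(-4) + (-1)*2
= 6 + 4 + (-2) = 8
e12 coeff = (-2)*(-4) - (-1)*(-3) = 8 - 3 = 5
e13 coeff = (-2)*2 - (-1)*(-3) = -4 - 3 = -7
e23 coeff = (-1)*2 - (-1)*(-4) = -2 - 4 = -6
uv = 8 + 5*e12 - 7*e13 - 6*e23


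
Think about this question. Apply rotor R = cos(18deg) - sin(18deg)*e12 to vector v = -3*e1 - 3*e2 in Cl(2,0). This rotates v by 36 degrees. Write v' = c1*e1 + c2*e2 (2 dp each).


Rotor R = cos(18deg) - sin(18deg)*e12
Rotation angle theta = 2 * 18 = 36 degrees
v' = R*v*~R rotates v by theta.
cos(36deg) = 0.8090, sin(36deg) = 0.5878
v'_1 = -3*cos(36deg) - (-3)*sin(36deg)
= -3*0.8090 - (-3)*0.5878
= -0.66
v'_2 = -3*sin(36deg) + (-3)*cos(36deg)
= -3*0.5878 + (-3)*0.8090
= -4.19
v' = -0.66*e1 - 4.19*e2


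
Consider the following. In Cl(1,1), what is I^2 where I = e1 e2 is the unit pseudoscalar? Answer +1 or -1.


The pseudoscalar I = e1...e_n (product of all n generators) of Cl(p,q) satisfies I^2 = (-1)^(q + n(n-1)/2).
p = 1, q = 1, n = p + q = 2
n(n-1)/2 = 2 * 1 / 2 = 1
Exponent = q + n(n-1)/2 = 1 + 1 = 2
I^2 = (-1)^2 = +1


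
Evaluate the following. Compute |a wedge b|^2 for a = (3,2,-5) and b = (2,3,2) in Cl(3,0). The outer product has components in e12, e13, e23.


a wedge b = (a1*b2 - a2*b1)*e12 + (a1*b3 - a3*b1)*e13 + (a2*b3 - a3*b2)*e23
e12 coeff: 3*3 - 2*2 = 9 - 4 = 5
e13 coeff: 3*2 - (-5)*2 = 6 - (-10) = 16
e23 coeff: 2*2 - (-5)*3 = 4 - (-15) = 19
|a wedge b|^2 = 5^2 + 16^2 + 19^2
= 25 + 256 + 361
= 642


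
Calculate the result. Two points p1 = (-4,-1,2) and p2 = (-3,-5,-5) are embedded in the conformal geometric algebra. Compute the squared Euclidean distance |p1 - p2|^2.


p1 - p2 = (-1, 4, 7)
|p1 - p2|^2 = (-1)^2 + 4^2 + 7^2
= 1 + 16 + 49
= 66


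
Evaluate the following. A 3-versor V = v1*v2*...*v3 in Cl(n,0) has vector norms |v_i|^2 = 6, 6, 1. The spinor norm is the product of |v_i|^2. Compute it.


Spinor norm N(V) = |v1|^2 * |v2|^2 * ... * |v3|^2
= 6 * 6 * 1
Running product: 6, 36, 36
N(V) = 36


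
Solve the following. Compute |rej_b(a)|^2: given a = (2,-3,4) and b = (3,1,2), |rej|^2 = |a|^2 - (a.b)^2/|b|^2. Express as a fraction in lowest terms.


|a|^2 = 2^2 + (-3)^2 + 4^2 = 29
|b|^2 = 3^2 + 1^2 + 2^2 = 14
a . b = 2*3 + (-3)*1 + 4*2 = 11
(a.b)^2 = 11^2 = 121
|rej|^2 = 29 - 121/14
= (406 - 121)/14
= 285/14
In lowest terms: 285/14


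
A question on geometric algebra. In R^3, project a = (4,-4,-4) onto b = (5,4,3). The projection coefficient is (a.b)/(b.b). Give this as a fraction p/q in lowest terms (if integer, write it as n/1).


Projection coefficient = (a . b) / (b . b)
a . b = 4*5 + (-4)*4 + (-4)*3
= 20 + (-16) + (-12) = -8
b . b = 5^2 + 4^2 + 3^2
= 25 + 16 + 9 = 50
Coefficient = -8/50
In lowest terms: -4/25


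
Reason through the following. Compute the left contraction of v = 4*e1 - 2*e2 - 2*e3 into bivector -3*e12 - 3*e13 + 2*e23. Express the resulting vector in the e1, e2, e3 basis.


Left contraction v _| B = <vB>_1 (grade-1 part of the geometric product vB).
Using e1_|e12 = e2, e2_|e12 = -e1, e1_|e13 = e3, e3_|e13 = -e1, e2_|e23 = e3, e3_|e23 = -e2:
e1 coeff: -v2*b12 - v3*b13 = -(-2)*(-3) - (-2)*(-3) = -12
e2 coeff: v1*b12 - v3*b23 = (4)*(-3) - (-2)*(2) = -8
e3 coeff: v1*b13 + v2*b23 = (4)*(-3) + (-2)*(2) = -16
v _| B = -12*e1 - 8*e2 - 16*e3


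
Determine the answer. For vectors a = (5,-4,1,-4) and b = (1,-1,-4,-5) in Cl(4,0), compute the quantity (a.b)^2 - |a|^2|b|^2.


a . b = 5*1 + (-4)*(-1) + 1*(-4) + (-4)*(-5)
= 5 + 4 + (-4) + 20 = 25
|a|^2 = 5^2 + (-4)^2 + 1^2 + (-4)^2 = 58
|b|^2 = 1^2 + (-1)^2 + (-4)^2 + (-5)^2 = 43
(a.b)^2 = 25^2 = 625
|a|^2 * |b|^2 = 58 * 43 = 2494
Result = 625 - 2494 = -1869


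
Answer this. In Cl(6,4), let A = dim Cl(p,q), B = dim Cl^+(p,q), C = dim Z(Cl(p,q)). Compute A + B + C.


n = 6 + 4 = 10
Total dim = 2^10 = 1024
Even subalgebra dim = 2^9 = 512
n is even, so center dim = 1
Sum = 1024 + 512 + 1 = 1537


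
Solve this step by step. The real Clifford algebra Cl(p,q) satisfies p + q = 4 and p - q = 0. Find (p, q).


We need p + q = 4 and p - q = 0.
Adding: 2p = 4 + 0 = 4, so p = 2.
Then q = 4 - 2 = 2.
(p, q) = (2, 2)


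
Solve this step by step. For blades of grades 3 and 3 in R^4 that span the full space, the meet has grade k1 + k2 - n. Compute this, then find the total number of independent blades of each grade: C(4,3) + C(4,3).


Meet grade = grade(A) + grade(B) - n
= 3 + 3 - 4 = 2
C(4,3) = 4
C(4,3) = 4
dim_A + dim_B = 4 + 4 = 8


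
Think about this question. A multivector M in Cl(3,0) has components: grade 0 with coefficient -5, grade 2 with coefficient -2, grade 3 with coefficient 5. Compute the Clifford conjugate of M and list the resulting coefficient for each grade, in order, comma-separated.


Clifford conjugate sign for grade k: (-1)^(k(k+1)/2)
Grade 0: (-1)^(0*1/2) = (-1)^0 = 1, coeff -5 -> -5
Grade 2: (-1)^(2*3/2) = (-1)^3 = -1, coeff -2 -> 2
Grade 3: (-1)^(3*4/2) = (-1)^6 = 1, coeff 5 -> 5
Conjugated coefficients: -5, 2, 5


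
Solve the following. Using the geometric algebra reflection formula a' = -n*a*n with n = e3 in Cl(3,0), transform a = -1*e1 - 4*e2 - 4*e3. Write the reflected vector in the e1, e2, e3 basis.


Reflection formula: a' = -n*a*n, with n = e3 (unit vector, n^2 = 1).
For reflection through hyperplane perp to e3:
The component along e3 flips sign, others stay.
a = (-1, -4, -4)
a' = (-1, -4, 4)
a' = -1*e1 - 4*e2 + 4*e3


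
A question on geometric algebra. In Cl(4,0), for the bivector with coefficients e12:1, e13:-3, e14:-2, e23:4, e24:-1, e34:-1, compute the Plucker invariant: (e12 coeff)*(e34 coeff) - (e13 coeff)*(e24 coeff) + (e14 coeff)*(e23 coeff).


Plucker relation: af - be + cd
a*f = 1*(-1) = -1
b*e = (-3)*(-1) = 3
c*d = (-2)*4 = -8
af - be + cd = -1 - 3 + (-8)
= -12


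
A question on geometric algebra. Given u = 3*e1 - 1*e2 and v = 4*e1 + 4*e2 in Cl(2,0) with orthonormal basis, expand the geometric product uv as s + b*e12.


Expand: (3*e1 - 1*e2)(4*e1 + 4*e2)
= 3*4*e1e1 + 3*4*e1e2 + (-1)*4*e2e1 + (-1)*4*e2e2
Using e1^2 = e2^2 = 1, e2e1 = -e1e2:
Scalar part s = 3*4 + (-1)*4 = 12 + (-4) = 8
Bivector part b = 3*4 - (-1)*4 = 12 - (-4) = 16
uv = 8 + 16*e12


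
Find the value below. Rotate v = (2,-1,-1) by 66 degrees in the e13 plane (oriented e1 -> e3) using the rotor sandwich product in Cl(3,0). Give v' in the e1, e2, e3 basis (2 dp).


Rotor R = cos(33deg) - sin(33deg)*e13
Rotation angle theta = 2 * 33 = 66 degrees in the e13 plane (e1 -> e3).
The component perpendicular to the plane (e2) is invariant: v'_2 = v2 = -1.00
cos(66deg) = 0.4067, sin(66deg) = 0.9135
v'_1 = v1*cos(theta) - v3*sin(theta) = 2*0.4067 - (-1)*0.9135 = 1.73
v'_3 = v1*sin(theta) + v3*cos(theta) = 2*0.9135 + (-1)*0.4067 = 1.42
v' = 1.73*e1 - 1.00*e2 + 1.42*e3


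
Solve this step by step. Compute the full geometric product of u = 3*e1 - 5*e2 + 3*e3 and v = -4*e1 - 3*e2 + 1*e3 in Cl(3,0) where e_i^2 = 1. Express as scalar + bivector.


In Cl(3,0): e_i^2 = 1, e_ie_j = -e_je_i for i != j.
Scalar part = u . v = 3*(-4) + (-5)*(-3) + 3*1
= -12 + 15 + 3 = 6
e12 coeff = 3*(-3) - (-5)*(-4) = -9 - 20 = -29
e13 coeff = 3*1 - 3*(-4) = 3 - (-12) = 15
e23 coeff = (-5)*1 - 3*(-3) = -5 - (-9) = 4
uv = 6 - 29*e12 + 15*e13 + 4*e23


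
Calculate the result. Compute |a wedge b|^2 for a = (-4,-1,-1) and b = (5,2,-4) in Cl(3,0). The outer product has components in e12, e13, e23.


a wedge b = (a1*b2 - a2*b1)*e12 + (a1*b3 - a3*b1)*e13 + (a2*b3 - a3*b2)*e23
e12 coeff: (-4)*2 - (-1)*5 = -8 - (-5) = -3
e13 coeff: (-4)*(-4) - (-1)*5 = 16 - (-5) = 21
e23 coeff: (-1)*(-4) - (-1)*2 = 4 - (-2) = 6
|a wedge b|^2 = (-3)^2 + 21^2 + 6^2
= 9 + 441 + 36
= 486


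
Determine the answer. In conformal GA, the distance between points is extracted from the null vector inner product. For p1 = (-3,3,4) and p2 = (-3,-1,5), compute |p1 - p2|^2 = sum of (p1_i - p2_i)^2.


p1 - p2 = (0, 4, -1)
|p1 - p2|^2 = 0^2 + 4^2 + (-1)^2
= 0 + 16 + 1
= 17


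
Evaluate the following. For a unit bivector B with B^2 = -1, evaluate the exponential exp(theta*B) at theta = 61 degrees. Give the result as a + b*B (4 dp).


For a unit bivector B with B^2 = -1, the exponential series gives
e^(theta*B) = cos(theta) + sin(theta)*B (the GA analogue of Euler's formula).
theta = 61 degrees = 1.064651 rad
cos(61 deg) = 0.4848
sin(61 deg) = 0.8746
exp(theta*B) = 0.4848 + 0.8746*B


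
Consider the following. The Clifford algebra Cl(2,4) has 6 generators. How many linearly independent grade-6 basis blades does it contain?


Number of grade-k basis blades in Cl(p,q) with n = p + q is C(n, k).
n = 2 + 4 = 6
C(6, 6) = 6! / (6! * 0!)
= 720 / (720 * 1)
= 1


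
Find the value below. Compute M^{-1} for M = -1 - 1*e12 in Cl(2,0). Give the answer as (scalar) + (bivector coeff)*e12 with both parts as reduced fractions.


M = -1 - 1*e12, where e12^2 = -1.
Since M commutes with its reverse ~M = a - b*e12, M * ~M = a^2 - b^2*e12^2 = a^2 + b^2.
So M^{-1} = ~M / (a^2 + b^2) = (a - b*e12)/(a^2 + b^2).
a^2 + b^2 = 1 + 1 = 2
Scalar part = -1/2 = -1/2
Bivector coeff = 1/2 = 1/2
M^{-1} = -1/2 + 1/2*e12


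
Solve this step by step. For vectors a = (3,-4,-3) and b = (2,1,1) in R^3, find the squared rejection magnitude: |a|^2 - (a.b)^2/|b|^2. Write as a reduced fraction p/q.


|a|^2 = 3^2 + (-4)^2 + (-3)^2 = 34
|b|^2 = 2^2 + 1^2 + 1^2 = 6
a . b = 3*2 + (-4)*1 + (-3)*1 = -1
(a.b)^2 = (-1)^2 = 1
|rej|^2 = 34 - 1/6
= (204 - 1)/6
= 203/6
In lowest terms: 203/6


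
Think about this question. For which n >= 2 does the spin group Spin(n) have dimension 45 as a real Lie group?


dim Spin(n) = dim so(n) = n(n-1)/2.
Solve n(n-1)/2 = 45, i.e. n^2 - n - 90 = 0.
Discriminant = 1 + 8*45 = 361
n = (1 + sqrt(361))/2 = (1 + 19)/2 = 10


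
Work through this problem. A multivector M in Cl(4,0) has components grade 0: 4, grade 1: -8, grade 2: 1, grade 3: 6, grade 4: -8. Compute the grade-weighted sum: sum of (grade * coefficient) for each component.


Grade-weighted sum = sum of grade_k * coefficient_k
0*4 = 0
1*(-8) = -8
2*1 = 2
3*6 = 18
4*(-8) = -32
Total = 0 + (-8) + 2 + 18 + (-32) = -20


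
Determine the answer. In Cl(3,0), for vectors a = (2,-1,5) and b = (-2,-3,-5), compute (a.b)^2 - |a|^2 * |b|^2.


a . b = 2*(-2) + (-1)*(-3) + 5*(-5)
= -4 + 3 + (-25) = -26
|a|^2 = 2^2 + (-1)^2 + 5^2 = 30
|b|^2 = (-2)^2 + (-3)^2 + (-5)^2 = 38
(a.b)^2 = (-26)^2 = 676
|a|^2 * |b|^2 = 30 * 38 = 1140
Result = 676 - 1140 = -464


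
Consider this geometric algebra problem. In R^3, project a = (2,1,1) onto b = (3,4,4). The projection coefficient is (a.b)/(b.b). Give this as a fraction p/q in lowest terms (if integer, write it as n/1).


Projection coefficient = (a . b) / (b . b)
a . b = 2*3 + 1*4 + 1*4
= 6 + 4 + 4 = 14
b . b = 3^2 + 4^2 + 4^2
= 9 + 16 + 16 = 41
Coefficient = 14/41
In lowest terms: 14/41


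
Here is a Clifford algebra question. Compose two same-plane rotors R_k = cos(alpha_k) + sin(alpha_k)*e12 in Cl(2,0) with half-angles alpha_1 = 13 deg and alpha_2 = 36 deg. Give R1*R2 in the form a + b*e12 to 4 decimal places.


Same-plane rotors commute and their half-angles add:
R1*R2 = cos(a1 + a2) + sin(a1 + a2)*e12.
a1 + a2 = 13 + 36 = 49 deg
cos(49 deg) = 0.6561
sin(49 deg) = 0.7547
R1*R2 = 0.6561 + 0.7547*e12


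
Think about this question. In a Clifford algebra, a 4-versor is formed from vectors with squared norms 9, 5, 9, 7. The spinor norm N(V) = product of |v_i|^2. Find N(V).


Spinor norm N(V) = |v1|^2 * |v2|^2 * ... * |v4|^2
= 9 * 5 * 9 * 7
Running product: 9, 45, 405, 2835
N(V) = 2835


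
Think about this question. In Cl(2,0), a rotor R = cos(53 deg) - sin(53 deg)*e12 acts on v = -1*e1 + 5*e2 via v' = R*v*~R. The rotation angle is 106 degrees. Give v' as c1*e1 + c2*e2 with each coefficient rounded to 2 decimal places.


Rotor R = cos(53deg) - sin(53deg)*e12
Rotation angle theta = 2 * 53 = 106 degrees
v' = R*v*~R rotates v by theta.
cos(106deg) = -0.2756, sin(106deg) = 0.9613
v'_1 = -1*cos(106deg) - 5*sin(106deg)
= -1*(-0.2756) - 5*0.9613
= -4.53
v'_2 = -1*sin(106deg) + 5*cos(106deg)
= -1*0.9613 + 5*(-0.2756)
= -2.34
v' = -4.53*e1 - 2.34*e2


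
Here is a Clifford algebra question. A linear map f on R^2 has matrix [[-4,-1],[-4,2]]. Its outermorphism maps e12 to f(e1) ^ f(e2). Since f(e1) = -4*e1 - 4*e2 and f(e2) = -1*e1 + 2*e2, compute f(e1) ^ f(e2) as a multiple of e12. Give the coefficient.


The outermorphism of a linear map f sends e1^e2 to f(e1)^f(e2).
f(e1) = -4*e1 - 4*e2
f(e2) = -1*e1 + 2*e2
f(e1) ^ f(e2) = (-4*e1 - 4*e2) ^ (-1*e1 + 2*e2)
= (-4)*2*e12 + (-4)*(-1)*e21
= (-8 - 4)*e12
= -12*e12
Coefficient = -12
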